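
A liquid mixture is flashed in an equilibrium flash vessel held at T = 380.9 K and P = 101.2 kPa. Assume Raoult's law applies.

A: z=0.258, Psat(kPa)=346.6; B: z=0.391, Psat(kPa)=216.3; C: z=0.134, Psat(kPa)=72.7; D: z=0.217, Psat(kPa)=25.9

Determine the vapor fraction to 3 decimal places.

ψ = 0.798

Raoult's law: Kᵢ = Pᵢˢᵃᵗ/P = Pᵢˢᵃᵗ/101.2.
  K_A = 346.6/101.2 = 3.42490, K_B = 216.3/101.2 = 2.13735, K_C = 72.7/101.2 = 0.71838, K_D = 25.9/101.2 = 0.25593
Material balance + equilibrium reduce to Σ zᵢ(Kᵢ−1)/(1+ψ(Kᵢ−1)) = 0.
g(0) = ΣzᵢKᵢ − 1 = 0.871 and g(1) = 1 − Σzᵢ/Kᵢ = -0.293, so a root lies in (0, 1).
Newton–Raphson from ψ = 0.5:
  ψ = 0.500: g = 0.2652, g' = -0.835 → ψ = 0.818
  ψ = 0.818: g = -0.0213, g' = -1.108 → ψ = 0.799
  ψ = 0.799: g = -0.0005, g' = -1.062 → ψ = 0.798
Converged at ψ = 0.798.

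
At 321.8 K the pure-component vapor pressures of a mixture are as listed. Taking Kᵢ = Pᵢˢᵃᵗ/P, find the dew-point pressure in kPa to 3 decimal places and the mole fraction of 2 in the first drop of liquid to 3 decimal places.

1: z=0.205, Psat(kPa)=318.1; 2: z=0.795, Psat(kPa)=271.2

Pdew = 279.652 kPa, x_2 = 0.820

At the dew point ψ → 1, so Σzᵢ/Kᵢ = 1 with Kᵢ = Pᵢˢᵃᵗ/P ⇒ 1/P = Σzᵢ/Pᵢˢᵃᵗ.
1/P = 0.205/318.1 + 0.795/271.2 = 0.003576 ⇒ P = 279.652 kPa
xᵢ = zᵢP/Pᵢˢᵃᵗ ⇒ x_2 = 0.795·279.652/271.2 = 0.820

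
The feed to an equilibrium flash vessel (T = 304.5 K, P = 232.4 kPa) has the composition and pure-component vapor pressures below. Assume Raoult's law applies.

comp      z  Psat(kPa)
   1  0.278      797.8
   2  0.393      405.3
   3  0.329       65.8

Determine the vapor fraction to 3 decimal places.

ψ = 0.668

Raoult's law: Kᵢ = Pᵢˢᵃᵗ/P = Pᵢˢᵃᵗ/232.4.
  K_1 = 797.8/232.4 = 3.43287, K_2 = 405.3/232.4 = 1.74398, K_3 = 65.8/232.4 = 0.28313
Newton iteration, ψ⁰ = 0.5:
  ψ = 0.500: g = 0.1506, g' = -0.861 → ψ = 0.675
  ψ = 0.675: g = -0.0063, g' = -0.967 → ψ = 0.668
Converged at ψ = 0.668.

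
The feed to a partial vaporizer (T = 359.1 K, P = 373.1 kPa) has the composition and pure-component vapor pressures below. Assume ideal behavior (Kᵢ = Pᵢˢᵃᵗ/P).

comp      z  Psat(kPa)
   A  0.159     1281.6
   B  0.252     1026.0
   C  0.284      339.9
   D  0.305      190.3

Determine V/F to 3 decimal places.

V/F = 0.895

Raoult's law: Kᵢ = Pᵢˢᵃᵗ/P = Pᵢˢᵃᵗ/373.1.
  K_A = 1281.6/373.1 = 3.43500, K_B = 1026.0/373.1 = 2.74993, K_C = 339.9/373.1 = 0.91102, K_D = 190.3/373.1 = 0.51005
Rachford–Rice: g(V/F) = Σ zᵢ(Kᵢ−1)/(1+V/F(Kᵢ−1)) = 0.
g(0) = ΣzᵢKᵢ − 1 = 0.653 and g(1) = 1 − Σzᵢ/Kᵢ = -0.048, so a root lies in (0, 1).
Iterate (Newton) starting at V/F = 0.44:
  V/F = 0.440: g = 0.2193, g' = -0.587 → V/F = 0.813
  V/F = 0.813: g = 0.0363, g' = -0.443 → V/F = 0.895
Converged at V/F = 0.895.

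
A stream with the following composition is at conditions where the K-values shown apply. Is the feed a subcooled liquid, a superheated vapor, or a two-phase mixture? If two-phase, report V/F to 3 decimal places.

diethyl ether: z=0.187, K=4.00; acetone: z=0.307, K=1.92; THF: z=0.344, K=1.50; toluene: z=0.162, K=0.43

superheated vapor

ΣzᵢKᵢ = 1.923; Σzᵢ/Kᵢ = 0.813.
Since Σzᵢ/Kᵢ < 1 the mixture is above its dew point — single vapor phase.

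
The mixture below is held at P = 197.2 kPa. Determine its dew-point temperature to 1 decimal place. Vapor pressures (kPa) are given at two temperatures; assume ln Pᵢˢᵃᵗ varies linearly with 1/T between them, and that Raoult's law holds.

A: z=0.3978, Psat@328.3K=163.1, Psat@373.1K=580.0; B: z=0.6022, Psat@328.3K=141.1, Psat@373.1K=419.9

Dew-point temperature: Σzᵢ·P/Pᵢˢᵃᵗ(T) = 1. Interpolate ln Pᵢˢᵃᵗ = aᵢ + bᵢ/T.
  T = 328.3 K: ΣzᵢP/Pᵢˢᵃᵗ = 1.3226
  T = 373.1 K: ΣzᵢP/Pᵢˢᵃᵗ = 0.4181
  T = 350.7 K: ΣzᵢP/Pᵢˢᵃᵗ = 0.7161
  T = 339.5 K: ΣzᵢP/Pᵢˢᵃᵗ = 0.9632
  T = 333.9 K: ΣzᵢP/Pᵢˢᵃᵗ = 1.1256
  T = 336.7 K: ΣzᵢP/Pᵢˢᵃᵗ = 1.0405
  T = 338.1 K: ΣzᵢP/Pᵢˢᵃᵗ = 1.0009
Interpolating between 338.1 K and 339.5 K gives T ≈ 338.1 K.

T = 338.1 K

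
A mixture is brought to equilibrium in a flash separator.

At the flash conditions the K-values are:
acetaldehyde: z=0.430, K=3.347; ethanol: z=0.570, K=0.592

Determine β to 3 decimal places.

Material balance + equilibrium reduce to Σ zᵢ(Kᵢ−1)/(1+β(Kᵢ−1)) = 0.
Feasibility: ΣzᵢKᵢ = 1.777, Σzᵢ/Kᵢ = 1.091 — both > 1, two phases present.
Binary case is linear: z₁(K₁−1)(1+β(K₂−1)) + z₂(K₂−1)(1+β(K₁−1)) = 0
⇒ β = [z₁(K₁−1)+z₂(K₂−1)] / [−(K₁−1)(K₂−1)] = 0.7766/0.9576 = 0.811

β = 0.811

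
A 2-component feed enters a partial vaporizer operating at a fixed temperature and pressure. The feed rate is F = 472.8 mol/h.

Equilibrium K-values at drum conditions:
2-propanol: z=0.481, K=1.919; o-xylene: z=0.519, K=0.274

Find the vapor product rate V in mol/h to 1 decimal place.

Binary case is linear: z₁(K₁−1)(1+V/F(K₂−1)) + z₂(K₂−1)(1+V/F(K₁−1)) = 0
⇒ V/F = [z₁(K₁−1)+z₂(K₂−1)] / [−(K₁−1)(K₂−1)] = 0.0652/0.6672 = 0.098
Then V = V/F·F = 0.0978·472.8 = 46.2 mol/h and L = F − V = 426.6 mol/h.

V = 46.2 mol/h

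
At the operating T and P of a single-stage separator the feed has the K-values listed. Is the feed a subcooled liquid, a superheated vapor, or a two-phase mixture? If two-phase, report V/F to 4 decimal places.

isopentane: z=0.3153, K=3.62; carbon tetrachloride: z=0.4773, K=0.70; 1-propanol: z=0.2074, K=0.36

ΣzᵢKᵢ = 1.5502; Σzᵢ/Kᵢ = 1.3451.
Both exceed 1, so a two-phase solution exists.
Rachford–Rice: g(ψ) = Σ zᵢ(Kᵢ−1)/(1+ψ(Kᵢ−1)) = 0.
Newton–Raphson from ψ = 0.38:
  ψ = 0.3800: g = 0.07695, g' = -0.7465 → ψ = 0.4831
  ψ = 0.4831: g = 0.00501, g' = -0.6584 → ψ = 0.4907
Converged at ψ = 0.4907.

two-phase, V/F = 0.4907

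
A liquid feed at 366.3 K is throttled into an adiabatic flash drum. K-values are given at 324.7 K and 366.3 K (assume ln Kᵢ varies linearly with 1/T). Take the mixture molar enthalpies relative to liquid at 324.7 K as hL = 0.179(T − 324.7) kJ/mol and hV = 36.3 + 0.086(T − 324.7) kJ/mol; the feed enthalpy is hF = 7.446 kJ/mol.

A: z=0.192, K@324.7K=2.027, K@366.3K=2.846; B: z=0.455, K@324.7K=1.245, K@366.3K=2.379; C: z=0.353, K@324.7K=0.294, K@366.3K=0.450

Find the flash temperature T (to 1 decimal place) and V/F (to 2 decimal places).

T = 326.2 K, V/F = 0.20

Adiabatic flash: solve Rachford–Rice at each trial T, then check hF = ψ·hV(T) + (1−ψ)·hL(T).
  T = 324.7 K: K = (2.027, 1.245, 0.294), RR gives ψ = 0.149, H_out = 5.413 kJ/mol
  T = 366.3 K: K = (2.846, 2.379, 0.450), RR gives ψ = 0.941, H_out = 37.971 kJ/mol
  T = 345.5 K: K = (2.427, 1.755, 0.368), RR gives ψ = 0.641, H_out = 25.748 kJ/mol
  T = 335.1 K: K = (2.224, 1.486, 0.330), RR gives ψ = 0.439, H_out = 17.389 kJ/mol
  T = 329.9 K: K = (2.125, 1.362, 0.312), RR gives ψ = 0.309, H_out = 11.992 kJ/mol
  T = 327.3 K: K = (2.076, 1.303, 0.303), RR gives ψ = 0.233, H_out = 8.866 kJ/mol
  T = 326.0 K: K = (2.051, 1.274, 0.298), RR gives ψ = 0.192, H_out = 7.182 kJ/mol
Linear interpolation between T = 326.0 (H_out = 7.182) and T = 327.3 (H_out = 8.866) on hF = 7.446 gives T ≈ 326.2 K, at which ψ = 0.20.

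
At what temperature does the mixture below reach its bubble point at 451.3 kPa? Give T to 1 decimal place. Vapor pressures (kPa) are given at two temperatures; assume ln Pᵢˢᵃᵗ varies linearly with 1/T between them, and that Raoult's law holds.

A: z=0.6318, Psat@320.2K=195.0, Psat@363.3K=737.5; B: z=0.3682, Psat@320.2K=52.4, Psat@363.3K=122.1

T = 358.6 K

Bubble-point temperature: ΣzᵢPᵢˢᵃᵗ(T) = P. Interpolate ln Pᵢˢᵃᵗ = aᵢ + bᵢ/T.
  T = 320.2 K: ΣzᵢPᵢˢᵃᵗ = 142.49 kPa
  T = 363.3 K: ΣzᵢPᵢˢᵃᵗ = 510.91 kPa
  T = 341.8 K: ΣzᵢPᵢˢᵃᵗ = 280.52 kPa
  T = 352.6 K: ΣzᵢPᵢˢᵃᵗ = 382.37 kPa
  T = 358.0 K: ΣzᵢPᵢˢᵃᵗ = 443.49 kPa
  T = 360.6 K: ΣzᵢPᵢˢᵃᵗ = 475.61 kPa
Interpolating between 358.0 K and 360.6 K gives T ≈ 358.6 K.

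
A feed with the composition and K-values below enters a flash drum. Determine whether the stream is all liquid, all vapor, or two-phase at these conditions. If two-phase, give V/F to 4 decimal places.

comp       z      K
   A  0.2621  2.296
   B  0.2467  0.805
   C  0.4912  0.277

ΣzᵢKᵢ = 0.9364; Σzᵢ/Kᵢ = 2.1939.
Since ΣzᵢKᵢ < 1 the mixture is below its bubble point — single liquid phase.

all liquid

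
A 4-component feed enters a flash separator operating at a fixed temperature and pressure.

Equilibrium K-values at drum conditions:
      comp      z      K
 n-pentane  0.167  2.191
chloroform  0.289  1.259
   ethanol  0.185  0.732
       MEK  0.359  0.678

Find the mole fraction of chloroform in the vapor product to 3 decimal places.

Newton–Raphson from β = 0.69:
  β = 0.690: g = -0.0368, g' = -0.167 → β = 0.470
  β = 0.470: g = 0.0014, g' = -0.182 → β = 0.477
Converged at β = 0.477.
Compositions from xᵢ = zᵢ/(1+β(Kᵢ−1)), yᵢ = Kᵢxᵢ:
  n-pentane: x = 0.106, y = 0.233
  chloroform: x = 0.257, y = 0.324
  ethanol: x = 0.212, y = 0.155
  MEK: x = 0.424, y = 0.288

y_chloroform = 0.324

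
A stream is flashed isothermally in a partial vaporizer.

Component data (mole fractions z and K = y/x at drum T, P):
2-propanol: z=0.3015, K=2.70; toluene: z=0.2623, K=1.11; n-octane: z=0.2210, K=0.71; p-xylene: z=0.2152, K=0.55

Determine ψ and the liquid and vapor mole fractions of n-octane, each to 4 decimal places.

Rachford–Rice: g(ψ) = Σ zᵢ(Kᵢ−1)/(1+ψ(Kᵢ−1)) = 0.
g(0) = ΣzᵢKᵢ − 1 = 0.3805 and g(1) = 1 − Σzᵢ/Kᵢ = -0.0505, so a root lies in (0, 1).
Newton iteration, ψ⁰ = 0.5:
  ψ = 0.5000: g = 0.10449, g' = -0.3554 → ψ = 0.7940
  ψ = 0.7940: g = 0.01073, g' = -0.2974 → ψ = 0.8301
  ψ = 0.8301: g = 0.00003, g' = -0.2958 → ψ = 0.8302
Converged at ψ = 0.8302.
Compositions from xᵢ = zᵢ/(1+ψ(Kᵢ−1)), yᵢ = Kᵢxᵢ:
  2-propanol: x = 0.1250, y = 0.3376
  toluene: x = 0.2404, y = 0.2668
  n-octane: x = 0.2911, y = 0.2067
  p-xylene: x = 0.3435, y = 0.1889

ψ = 0.8302, x_n-octane = 0.2911, y_n-octane = 0.2067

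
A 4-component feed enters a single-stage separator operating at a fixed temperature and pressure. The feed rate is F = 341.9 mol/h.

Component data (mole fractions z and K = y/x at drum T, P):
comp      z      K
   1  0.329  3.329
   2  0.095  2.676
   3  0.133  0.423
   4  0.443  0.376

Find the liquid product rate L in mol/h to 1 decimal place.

Material balance + equilibrium reduce to Σ zᵢ(Kᵢ−1)/(1+ψ(Kᵢ−1)) = 0.
g(0) = ΣzᵢKᵢ − 1 = 0.572 and g(1) = 1 − Σzᵢ/Kᵢ = -0.627, so a root lies in (0, 1).
Iterate (Newton) starting at ψ = 0.46:
  ψ = 0.460: g = -0.0324, g' = -0.922 → ψ = 0.425
Converged at ψ = 0.425.
Then V = ψ·F = 0.4252·341.9 = 145.4 mol/h and L = F − V = 196.5 mol/h.

L = 196.5 mol/h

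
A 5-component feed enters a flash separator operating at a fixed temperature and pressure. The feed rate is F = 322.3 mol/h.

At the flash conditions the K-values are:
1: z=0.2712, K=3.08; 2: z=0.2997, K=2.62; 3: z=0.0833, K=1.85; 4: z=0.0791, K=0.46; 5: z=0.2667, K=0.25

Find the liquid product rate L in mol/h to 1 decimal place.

L = 93.3 mol/h

Material balance + equilibrium reduce to Σ zᵢ(Kᵢ−1)/(1+β(Kᵢ−1)) = 0.
g(0) = ΣzᵢKᵢ − 1 = 0.8777 and g(1) = 1 − Σzᵢ/Kᵢ = -0.4862, so a root lies in (0, 1).
Iterate (Newton) starting at β = 0.5:
  β = 0.5000: g = 0.21589, g' = -0.9790 → β = 0.7205
  β = 0.7205: g = -0.01144, g' = -1.1505 → β = 0.7106
  β = 0.7106: g = -0.00009, g' = -1.1329 → β = 0.7105
Converged at β = 0.7105.
Then V = β·F = 0.7105·322.3 = 229.0 mol/h and L = F − V = 93.3 mol/h.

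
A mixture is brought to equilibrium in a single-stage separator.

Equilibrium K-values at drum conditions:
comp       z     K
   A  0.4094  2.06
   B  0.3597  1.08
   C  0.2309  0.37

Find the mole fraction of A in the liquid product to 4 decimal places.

x_A = 0.2301

Material balance + equilibrium reduce to Σ zᵢ(Kᵢ−1)/(1+V/F(Kᵢ−1)) = 0.
Check two-phase: ΣzᵢKᵢ = 1.3173 > 1 and Σzᵢ/Kᵢ = 1.1558 > 1, so g(0) = 0.3173 > 0 and g(1) = -0.1558 < 0.
Newton iteration, V/F⁰ = 0.5:
  V/F = 0.5000: g = 0.09895, g' = -0.3939 → V/F = 0.7512
  V/F = 0.7512: g = -0.00741, g' = -0.4749 → V/F = 0.7356
  V/F = 0.7356: g = -0.00007, g' = -0.4656 → V/F = 0.7354
Converged at V/F = 0.7354.
Compositions from xᵢ = zᵢ/(1+V/F(Kᵢ−1)), yᵢ = Kᵢxᵢ:
  A: x = 0.2301, y = 0.4739
  B: x = 0.3397, y = 0.3669
  C: x = 0.4302, y = 0.1592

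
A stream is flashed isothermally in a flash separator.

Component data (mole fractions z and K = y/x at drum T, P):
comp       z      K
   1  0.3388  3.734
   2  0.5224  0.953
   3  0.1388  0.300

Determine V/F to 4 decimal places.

Rachford–Rice: g(V/F) = Σ zᵢ(Kᵢ−1)/(1+V/F(Kᵢ−1)) = 0.
Feasibility: ΣzᵢKᵢ = 1.8046, Σzᵢ/Kᵢ = 1.1016 — both > 1, two phases present.
Newton iteration, V/F⁰ = 0.66:
  V/F = 0.6600: g = 0.12436, g' = -0.5582 → V/F = 0.8828
  V/F = 0.8828: g = -0.00857, g' = -0.6845 → V/F = 0.8703
  V/F = 0.8703: g = -0.00010, g' = -0.6683 → V/F = 0.8701
Converged at V/F = 0.8701.

V/F = 0.8701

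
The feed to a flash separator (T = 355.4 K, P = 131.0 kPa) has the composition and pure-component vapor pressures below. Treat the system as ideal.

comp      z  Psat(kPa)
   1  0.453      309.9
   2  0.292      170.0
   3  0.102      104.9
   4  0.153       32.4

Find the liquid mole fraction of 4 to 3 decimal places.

Raoult's law: Kᵢ = Pᵢˢᵃᵗ/P = Pᵢˢᵃᵗ/131.0.
  K_1 = 309.9/131.0 = 2.36565, K_2 = 170.0/131.0 = 1.29771, K_3 = 104.9/131.0 = 0.80076, K_4 = 32.4/131.0 = 0.24733
Material balance + equilibrium reduce to Σ zᵢ(Kᵢ−1)/(1+V/F(Kᵢ−1)) = 0.
Check two-phase: ΣzᵢKᵢ = 1.570 > 1 and Σzᵢ/Kᵢ = 1.162 > 1, so g(0) = 0.570 > 0 and g(1) = -0.162 < 0.
Newton–Raphson from V/F = 0.5:
  V/F = 0.500: g = 0.2361, g' = -0.546 → V/F = 0.933
  V/F = 0.933: g = -0.0711, g' = -1.161 → V/F = 0.871
  V/F = 0.871: g = -0.0076, g' = -0.930 → V/F = 0.863
Converged at V/F = 0.863.
Compositions from xᵢ = zᵢ/(1+V/F(Kᵢ−1)), yᵢ = Kᵢxᵢ:
  1: x = 0.208, y = 0.492
  2: x = 0.232, y = 0.301
  3: x = 0.123, y = 0.099
  4: x = 0.437, y = 0.108

x_4 = 0.437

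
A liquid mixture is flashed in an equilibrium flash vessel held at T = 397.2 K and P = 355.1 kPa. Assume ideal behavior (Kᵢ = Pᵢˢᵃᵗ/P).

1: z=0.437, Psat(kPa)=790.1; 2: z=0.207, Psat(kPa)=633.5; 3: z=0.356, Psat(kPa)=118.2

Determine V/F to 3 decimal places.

Raoult's law: Kᵢ = Pᵢˢᵃᵗ/P = Pᵢˢᵃᵗ/355.1.
  K_1 = 790.1/355.1 = 2.22501, K_2 = 633.5/355.1 = 1.78400, K_3 = 118.2/355.1 = 0.33286
Material balance + equilibrium reduce to Σ zᵢ(Kᵢ−1)/(1+V/F(Kᵢ−1)) = 0.
Check two-phase: ΣzᵢKᵢ = 1.460 > 1 and Σzᵢ/Kᵢ = 1.382 > 1, so g(0) = 0.460 > 0 and g(1) = -0.382 < 0.
Newton–Raphson from V/F = 0.69:
  V/F = 0.690: g = -0.0447, g' = -0.790 → V/F = 0.633
  V/F = 0.633: g = -0.0015, g' = -0.740 → V/F = 0.631
Converged at V/F = 0.631.

V/F = 0.631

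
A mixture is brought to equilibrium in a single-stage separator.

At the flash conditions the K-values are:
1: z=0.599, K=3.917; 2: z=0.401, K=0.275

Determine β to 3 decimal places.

Material balance + equilibrium reduce to Σ zᵢ(Kᵢ−1)/(1+β(Kᵢ−1)) = 0.
Feasibility: ΣzᵢKᵢ = 2.457, Σzᵢ/Kᵢ = 1.611 — both > 1, two phases present.
Iterate (Newton) starting at β = 0.49:
  β = 0.490: g = 0.2683, g' = -1.371 → β = 0.686
  β = 0.686: g = 0.0042, g' = -1.400 → β = 0.689
Converged at β = 0.689.

β = 0.689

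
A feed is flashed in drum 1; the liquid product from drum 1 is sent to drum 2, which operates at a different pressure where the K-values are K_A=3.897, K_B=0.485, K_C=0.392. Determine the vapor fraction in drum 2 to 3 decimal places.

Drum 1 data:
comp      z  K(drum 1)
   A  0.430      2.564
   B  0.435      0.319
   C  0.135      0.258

Drum 1:
Material balance + equilibrium reduce to Σ zᵢ(Kᵢ−1)/(1+ψ₁(Kᵢ−1)) = 0.
g(0) = ΣzᵢKᵢ − 1 = 0.276 and g(1) = 1 − Σzᵢ/Kᵢ = -1.055, so a root lies in (0, 1).
Iterate (Newton) starting at ψ₁ = 0.41:
  ψ₁ = 0.410: g = -0.1452, g' = -0.932 → ψ₁ = 0.254
Converged at ψ₁ = 0.254.
Drum-1 compositions:
  A: x = 0.308, y = 0.789
  B: x = 0.526, y = 0.168
  C: x = 0.166, y = 0.043
Drum-2 feed = drum-1 liquid: z₂ = (0.3079, 0.5258, 0.1663).
Drum 2:
Material balance + equilibrium reduce to Σ zᵢ(Kᵢ−1)/(1+ψ₂(Kᵢ−1)) = 0.
Feasibility: ΣzᵢKᵢ = 1.520, Σzᵢ/Kᵢ = 1.587 — both > 1, two phases present.
Iterate (Newton) starting at ψ₂ = 0.5:
  ψ₂ = 0.500: g = -0.1457, g' = -0.811 → ψ₂ = 0.320
  ψ₂ = 0.320: g = 0.0128, g' = -0.990 → ψ₂ = 0.333
Converged at ψ₂ = 0.333.
  A: x = 0.157, y = 0.610
  B: x = 0.635, y = 0.308
  C: x = 0.209, y = 0.082

V/F (drum 2) = 0.333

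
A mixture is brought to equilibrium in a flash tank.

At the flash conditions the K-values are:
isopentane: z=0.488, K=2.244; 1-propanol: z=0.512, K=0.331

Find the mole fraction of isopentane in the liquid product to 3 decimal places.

Let β = V/F and solve Σ zᵢ(Kᵢ−1)/(1+β(Kᵢ−1)) = 0.
g(0) = ΣzᵢKᵢ − 1 = 0.265 and g(1) = 1 − Σzᵢ/Kᵢ = -0.764, so a root lies in (0, 1).
Binary case is linear: z₁(K₁−1)(1+β(K₂−1)) + z₂(K₂−1)(1+β(K₁−1)) = 0
⇒ β = [z₁(K₁−1)+z₂(K₂−1)] / [−(K₁−1)(K₂−1)] = 0.2645/0.8322 = 0.318
Compositions from xᵢ = zᵢ/(1+β(Kᵢ−1)), yᵢ = Kᵢxᵢ:
  isopentane: x = 0.350, y = 0.785
  1-propanol: x = 0.650, y = 0.215

x_isopentane = 0.350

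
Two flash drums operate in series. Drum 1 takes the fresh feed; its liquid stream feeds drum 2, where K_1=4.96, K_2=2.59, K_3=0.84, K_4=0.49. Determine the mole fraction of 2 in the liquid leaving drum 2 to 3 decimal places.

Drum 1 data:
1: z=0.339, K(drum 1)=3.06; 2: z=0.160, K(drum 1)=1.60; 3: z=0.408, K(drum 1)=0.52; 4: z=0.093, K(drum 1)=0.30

x_2 (drum 2) = 0.054

Drum 1:
Material balance + equilibrium reduce to Σ zᵢ(Kᵢ−1)/(1+ψ₁(Kᵢ−1)) = 0.
Check two-phase: ΣzᵢKᵢ = 1.533 > 1 and Σzᵢ/Kᵢ = 1.305 > 1, so g(0) = 0.533 > 0 and g(1) = -0.305 < 0.
Newton iteration, ψ₁⁰ = 0.5:
  ψ₁ = 0.500: g = 0.0600, g' = -0.654 → ψ₁ = 0.592
  ψ₁ = 0.592: g = 0.0009, g' = -0.640 → ψ₁ = 0.593
Converged at ψ₁ = 0.593.
Drum-1 compositions:
  1: x = 0.153, y = 0.467
  2: x = 0.118, y = 0.189
  3: x = 0.570, y = 0.297
  4: x = 0.159, y = 0.048
Drum-2 feed = drum-1 liquid: z₂ = (0.1526, 0.1180, 0.5704, 0.1590).
Drum 2:
Material balance + equilibrium reduce to Σ zᵢ(Kᵢ−1)/(1+ψ₂(Kᵢ−1)) = 0.
Check two-phase: ΣzᵢKᵢ = 1.619 > 1 and Σzᵢ/Kᵢ = 1.080 > 1, so g(0) = 0.619 > 0 and g(1) = -0.080 < 0.
Newton–Raphson from ψ₂ = 0.39:
  ψ₂ = 0.390: g = 0.1547, g' = -0.564 → ψ₂ = 0.664
  ψ₂ = 0.664: g = 0.0329, g' = -0.365 → ψ₂ = 0.754
  ψ₂ = 0.754: g = 0.0012, g' = -0.340 → ψ₂ = 0.758
Converged at ψ₂ = 0.758.
  1: x = 0.038, y = 0.189
  2: x = 0.054, y = 0.139
  3: x = 0.649, y = 0.545
  4: x = 0.259, y = 0.127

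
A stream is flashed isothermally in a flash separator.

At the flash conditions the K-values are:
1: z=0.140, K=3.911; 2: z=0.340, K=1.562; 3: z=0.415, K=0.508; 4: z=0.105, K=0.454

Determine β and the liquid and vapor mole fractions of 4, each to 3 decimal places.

Iterate (Newton) starting at β = 0.36:
  β = 0.360: g = 0.0384, g' = -0.554 → β = 0.429
  β = 0.429: g = 0.0013, g' = -0.519 → β = 0.432
Converged at β = 0.432.
Compositions from xᵢ = zᵢ/(1+β(Kᵢ−1)), yᵢ = Kᵢxᵢ:
  1: x = 0.062, y = 0.243
  2: x = 0.274, y = 0.427
  3: x = 0.527, y = 0.268
  4: x = 0.137, y = 0.062

β = 0.432, x_4 = 0.137, y_4 = 0.062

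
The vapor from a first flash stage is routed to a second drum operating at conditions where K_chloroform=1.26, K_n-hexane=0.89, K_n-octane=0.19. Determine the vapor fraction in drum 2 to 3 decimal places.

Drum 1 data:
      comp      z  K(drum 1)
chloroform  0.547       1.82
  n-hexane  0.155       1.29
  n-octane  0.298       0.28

V/F (drum 2) = 0.306

Drum 1:
Newton iteration, ψ₁⁰ = 0.42:
  ψ₁ = 0.420: g = 0.0661, g' = -0.531 → ψ₁ = 0.544
  ψ₁ = 0.544: g = -0.0040, g' = -0.603 → ψ₁ = 0.538
Converged at ψ₁ = 0.538.
Drum-1 compositions:
  chloroform: x = 0.380, y = 0.691
  n-hexane: x = 0.134, y = 0.173
  n-octane: x = 0.486, y = 0.136
Drum-2 feed = drum-1 vapor: z₂ = (0.6909, 0.1730, 0.1362).
Drum 2:
Newton iteration, ψ₂⁰ = 0.5:
  ψ₂ = 0.500: g = -0.0465, g' = -0.291 → ψ₂ = 0.340
  ψ₂ = 0.340: g = -0.0070, g' = -0.212 → ψ₂ = 0.307
  ψ₂ = 0.307: g = -0.0002, g' = -0.201 → ψ₂ = 0.306
Converged at ψ₂ = 0.306.
  chloroform: x = 0.640, y = 0.806
  n-hexane: x = 0.179, y = 0.159
  n-octane: x = 0.181, y = 0.034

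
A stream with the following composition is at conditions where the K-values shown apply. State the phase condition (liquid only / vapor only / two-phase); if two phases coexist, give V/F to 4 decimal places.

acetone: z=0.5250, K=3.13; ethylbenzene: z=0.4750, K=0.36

two-phase, V/F = 0.5973

ΣzᵢKᵢ = 1.8143; Σzᵢ/Kᵢ = 1.4872.
Both exceed 1, so a two-phase solution exists.
Material balance + equilibrium reduce to Σ zᵢ(Kᵢ−1)/(1+ψ(Kᵢ−1)) = 0.
Newton iteration, ψ⁰ = 0.5:
  ψ = 0.5000: g = 0.09447, g' = -0.9793 → ψ = 0.5965
  ψ = 0.5965: g = 0.00082, g' = -0.9710 → ψ = 0.5973
Converged at ψ = 0.5973.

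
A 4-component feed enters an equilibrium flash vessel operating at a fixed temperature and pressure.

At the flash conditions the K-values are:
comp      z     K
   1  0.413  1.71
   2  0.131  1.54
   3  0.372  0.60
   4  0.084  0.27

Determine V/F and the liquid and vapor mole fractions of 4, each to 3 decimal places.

V/F = 0.469, x_4 = 0.128, y_4 = 0.034

Rachford–Rice: g(V/F) = Σ zᵢ(Kᵢ−1)/(1+V/F(Kᵢ−1)) = 0.
Check two-phase: ΣzᵢKᵢ = 1.154 > 1 and Σzᵢ/Kᵢ = 1.258 > 1, so g(0) = 0.154 > 0 and g(1) = -0.258 < 0.
Newton–Raphson from V/F = 0.5:
  V/F = 0.500: g = -0.0105, g' = -0.341 → V/F = 0.469
Converged at V/F = 0.469.
Compositions from xᵢ = zᵢ/(1+V/F(Kᵢ−1)), yᵢ = Kᵢxᵢ:
  1: x = 0.310, y = 0.530
  2: x = 0.105, y = 0.161
  3: x = 0.458, y = 0.275
  4: x = 0.128, y = 0.034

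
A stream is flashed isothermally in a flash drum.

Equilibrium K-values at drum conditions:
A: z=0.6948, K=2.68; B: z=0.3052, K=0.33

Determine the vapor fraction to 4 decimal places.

ψ = 0.8553

Let ψ = V/F and solve Σ zᵢ(Kᵢ−1)/(1+ψ(Kᵢ−1)) = 0.
g(0) = ΣzᵢKᵢ − 1 = 0.9628 and g(1) = 1 − Σzᵢ/Kᵢ = -0.1841, so a root lies in (0, 1).
Newton iteration, ψ⁰ = 0.5:
  ψ = 0.5000: g = 0.32689, g' = -0.8890 → ψ = 0.8677
  ψ = 0.8677: g = -0.01350, g' = -1.1063 → ψ = 0.8555
  ψ = 0.8555: g = -0.00015, g' = -1.0822 → ψ = 0.8553
Converged at ψ = 0.8553.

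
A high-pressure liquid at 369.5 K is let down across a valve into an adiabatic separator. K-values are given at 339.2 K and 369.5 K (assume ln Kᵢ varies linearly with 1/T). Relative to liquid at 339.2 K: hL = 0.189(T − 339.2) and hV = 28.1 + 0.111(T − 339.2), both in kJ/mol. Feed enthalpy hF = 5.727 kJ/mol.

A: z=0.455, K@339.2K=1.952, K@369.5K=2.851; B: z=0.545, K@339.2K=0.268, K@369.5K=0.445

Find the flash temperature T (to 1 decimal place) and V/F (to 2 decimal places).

Adiabatic flash: solve Rachford–Rice at each trial T, then check hF = ψ·hV(T) + (1−ψ)·hL(T).
  T = 339.2 K: K = (1.952, 0.268), RR gives ψ = 0.049, H_out = 1.380 kJ/mol
  T = 369.5 K: K = (2.851, 0.445), RR gives ψ = 0.525, H_out = 19.248 kJ/mol
  T = 354.4 K: K = (2.380, 0.349), RR gives ψ = 0.304, H_out = 11.064 kJ/mol
  T = 346.8 K: K = (2.160, 0.307), RR gives ψ = 0.187, H_out = 6.570 kJ/mol
  T = 343.0 K: K = (2.055, 0.287), RR gives ψ = 0.121, H_out = 4.091 kJ/mol
  T = 344.9 K: K = (2.107, 0.297), RR gives ψ = 0.155, H_out = 5.355 kJ/mol
Linear interpolation between T = 344.9 (H_out = 5.355) and T = 346.8 (H_out = 6.570) on hF = 5.727 gives T ≈ 345.5 K, at which ψ = 0.16.

T = 345.5 K, V/F = 0.16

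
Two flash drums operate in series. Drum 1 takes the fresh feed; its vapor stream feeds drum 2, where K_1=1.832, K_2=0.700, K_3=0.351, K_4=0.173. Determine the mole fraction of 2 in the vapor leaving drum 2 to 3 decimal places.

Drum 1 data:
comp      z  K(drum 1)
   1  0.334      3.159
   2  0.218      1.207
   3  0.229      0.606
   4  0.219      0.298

Drum 1:
Newton–Raphson from ψ₁ = 0.32:
  ψ₁ = 0.320: g = 0.1673, g' = -0.779 → ψ₁ = 0.535
  ψ₁ = 0.535: g = 0.0149, g' = -0.677 → ψ₁ = 0.557
Converged at ψ₁ = 0.557.
Drum-1 compositions:
  1: x = 0.152, y = 0.479
  2: x = 0.195, y = 0.236
  3: x = 0.293, y = 0.178
  4: x = 0.359, y = 0.107
Drum-2 feed = drum-1 vapor: z₂ = (0.4792, 0.2359, 0.1778, 0.1071).
Drum 2:
Let ψ₂ = V/F and solve Σ zᵢ(Kᵢ−1)/(1+ψ₂(Kᵢ−1)) = 0.
Check two-phase: ΣzᵢKᵢ = 1.124 > 1 and Σzᵢ/Kᵢ = 1.724 > 1, so g(0) = 0.124 > 0 and g(1) = -0.724 < 0.
Newton iteration, ψ₂⁰ = 0.5:
  ψ₂ = 0.500: g = -0.1236, g' = -0.572 → ψ₂ = 0.284
  ψ₂ = 0.284: g = -0.0121, g' = -0.480 → ψ₂ = 0.259
Converged at ψ₂ = 0.259.
  1: x = 0.394, y = 0.722
  2: x = 0.256, y = 0.179
  3: x = 0.214, y = 0.075
  4: x = 0.136, y = 0.024

y_2 (drum 2) = 0.179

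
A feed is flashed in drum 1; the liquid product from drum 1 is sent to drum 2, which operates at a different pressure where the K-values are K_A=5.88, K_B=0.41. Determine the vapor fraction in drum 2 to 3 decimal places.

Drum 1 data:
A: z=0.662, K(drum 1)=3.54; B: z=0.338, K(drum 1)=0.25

Drum 1:
Let ψ₁ = V/F and solve Σ zᵢ(Kᵢ−1)/(1+ψ₁(Kᵢ−1)) = 0.
Feasibility: ΣzᵢKᵢ = 2.428, Σzᵢ/Kᵢ = 1.539 — both > 1, two phases present.
Binary case is linear: z₁(K₁−1)(1+ψ₁(K₂−1)) + z₂(K₂−1)(1+ψ₁(K₁−1)) = 0
⇒ ψ₁ = [z₁(K₁−1)+z₂(K₂−1)] / [−(K₁−1)(K₂−1)] = 1.4280/1.9050 = 0.750
Drum-1 compositions:
  A: x = 0.228, y = 0.807
  B: x = 0.772, y = 0.193
Drum-2 feed = drum-1 liquid: z₂ = (0.2280, 0.7720).
Drum 2:
Material balance + equilibrium reduce to Σ zᵢ(Kᵢ−1)/(1+ψ₂(Kᵢ−1)) = 0.
g(0) = ΣzᵢKᵢ − 1 = 0.657 and g(1) = 1 − Σzᵢ/Kᵢ = -0.922, so a root lies in (0, 1).
Binary case is linear: z₁(K₁−1)(1+ψ₂(K₂−1)) + z₂(K₂−1)(1+ψ₂(K₁−1)) = 0
⇒ ψ₂ = [z₁(K₁−1)+z₂(K₂−1)] / [−(K₁−1)(K₂−1)] = 0.6570/2.8792 = 0.228
  A: x = 0.108, y = 0.634
  B: x = 0.892, y = 0.366

V/F (drum 2) = 0.228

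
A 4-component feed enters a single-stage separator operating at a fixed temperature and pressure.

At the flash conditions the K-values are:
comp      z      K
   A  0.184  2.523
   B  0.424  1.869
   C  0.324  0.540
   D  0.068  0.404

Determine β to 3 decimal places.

Rachford–Rice: g(β) = Σ zᵢ(Kᵢ−1)/(1+β(Kᵢ−1)) = 0.
Check two-phase: ΣzᵢKᵢ = 1.459 > 1 and Σzᵢ/Kᵢ = 1.068 > 1, so g(0) = 0.459 > 0 and g(1) = -0.068 < 0.
Newton iteration, β⁰ = 0.44:
  β = 0.440: g = 0.1925, g' = -0.473 → β = 0.847
  β = 0.847: g = 0.0084, g' = -0.470 → β = 0.865
Converged at β = 0.865.

β = 0.865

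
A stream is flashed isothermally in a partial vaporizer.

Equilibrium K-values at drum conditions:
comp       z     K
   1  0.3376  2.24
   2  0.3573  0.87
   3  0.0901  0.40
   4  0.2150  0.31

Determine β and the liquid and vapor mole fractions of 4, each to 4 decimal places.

β = 0.3077, x_4 = 0.2729, y_4 = 0.0846

Material balance + equilibrium reduce to Σ zᵢ(Kᵢ−1)/(1+β(Kᵢ−1)) = 0.
g(0) = ΣzᵢKᵢ − 1 = 0.1698 and g(1) = 1 − Σzᵢ/Kᵢ = -0.4802, so a root lies in (0, 1).
Newton–Raphson from β = 0.5:
  β = 0.5000: g = -0.09499, g' = -0.5095 → β = 0.3136
  β = 0.3136: g = -0.00290, g' = -0.4916 → β = 0.3077
Converged at β = 0.3077.
Compositions from xᵢ = zᵢ/(1+β(Kᵢ−1)), yᵢ = Kᵢxᵢ:
  1: x = 0.2444, y = 0.5474
  2: x = 0.3722, y = 0.3238
  3: x = 0.1105, y = 0.0442
  4: x = 0.2729, y = 0.0846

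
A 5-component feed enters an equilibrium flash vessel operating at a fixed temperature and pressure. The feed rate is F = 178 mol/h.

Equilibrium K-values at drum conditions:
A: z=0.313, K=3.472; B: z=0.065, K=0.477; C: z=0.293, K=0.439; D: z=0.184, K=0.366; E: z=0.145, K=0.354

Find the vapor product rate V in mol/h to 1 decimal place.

Iterate (Newton) starting at β = 0.47:
  β = 0.470: g = -0.2111, g' = -0.885 → β = 0.232
  β = 0.232: g = 0.0175, g' = -1.104 → β = 0.248
Converged at β = 0.248.
Then V = β·F = 0.2477·178 = 44.1 mol/h and L = F − V = 133.9 mol/h.

V = 44.1 mol/h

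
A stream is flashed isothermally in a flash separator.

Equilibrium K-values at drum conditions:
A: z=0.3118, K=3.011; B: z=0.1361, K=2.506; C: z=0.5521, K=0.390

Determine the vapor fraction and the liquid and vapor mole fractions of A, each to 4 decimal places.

Rachford–Rice: g(ψ) = Σ zᵢ(Kᵢ−1)/(1+ψ(Kᵢ−1)) = 0.
g(0) = ΣzᵢKᵢ − 1 = 0.4952 and g(1) = 1 − Σzᵢ/Kᵢ = -0.5735, so a root lies in (0, 1).
Newton–Raphson from ψ = 0.5:
  ψ = 0.5000: g = -0.05500, g' = -0.8393 → ψ = 0.4345
  ψ = 0.4345: g = 0.00032, g' = -0.8523 → ψ = 0.4348
Converged at ψ = 0.4348.
Compositions from xᵢ = zᵢ/(1+ψ(Kᵢ−1)), yᵢ = Kᵢxᵢ:
  A: x = 0.1663, y = 0.5008
  B: x = 0.0822, y = 0.2061
  C: x = 0.7514, y = 0.2931

ψ = 0.4348, x_A = 0.1663, y_A = 0.5008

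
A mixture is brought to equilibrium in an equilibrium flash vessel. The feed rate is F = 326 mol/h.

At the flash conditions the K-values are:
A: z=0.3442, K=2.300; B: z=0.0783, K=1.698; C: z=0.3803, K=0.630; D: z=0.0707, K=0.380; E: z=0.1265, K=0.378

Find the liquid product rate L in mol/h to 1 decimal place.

Material balance + equilibrium reduce to Σ zᵢ(Kᵢ−1)/(1+V/F(Kᵢ−1)) = 0.
Feasibility: ΣzᵢKᵢ = 1.2389, Σzᵢ/Kᵢ = 1.3201 — both > 1, two phases present.
Newton iteration, V/F⁰ = 0.5:
  V/F = 0.5000: g = -0.03868, g' = -0.4732 → V/F = 0.4183
  V/F = 0.4183: g = 0.00015, g' = -0.4788 → V/F = 0.4186
Converged at V/F = 0.4186.
Then V = V/F·F = 0.4186·326 = 136.5 mol/h and L = F − V = 189.5 mol/h.

L = 189.5 mol/h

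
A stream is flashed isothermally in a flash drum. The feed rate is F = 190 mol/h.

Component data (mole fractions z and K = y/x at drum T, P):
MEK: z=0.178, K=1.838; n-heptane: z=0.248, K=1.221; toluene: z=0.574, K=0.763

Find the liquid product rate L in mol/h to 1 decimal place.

L = 94.8 mol/h

Newton iteration, ψ⁰ = 0.5:
  ψ = 0.500: g = 0.0001, g' = -0.113 → ψ = 0.501
Converged at ψ = 0.501.
Then V = ψ·F = 0.5013·190 = 95.2 mol/h and L = F − V = 94.8 mol/h.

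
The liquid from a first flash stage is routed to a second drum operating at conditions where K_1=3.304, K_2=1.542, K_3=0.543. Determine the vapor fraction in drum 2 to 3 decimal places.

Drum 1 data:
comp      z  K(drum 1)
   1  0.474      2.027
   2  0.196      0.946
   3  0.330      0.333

V/F (drum 2) = 0.783

Drum 1:
Material balance + equilibrium reduce to Σ zᵢ(Kᵢ−1)/(1+ψ₁(Kᵢ−1)) = 0.
g(0) = ΣzᵢKᵢ − 1 = 0.256 and g(1) = 1 − Σzᵢ/Kᵢ = -0.432, so a root lies in (0, 1).
Newton–Raphson from ψ₁ = 0.5:
  ψ₁ = 0.500: g = -0.0195, g' = -0.549 → ψ₁ = 0.465
  ψ₁ = 0.465: g = -0.0002, g' = -0.538 → ψ₁ = 0.464
Converged at ψ₁ = 0.464.
Drum-1 compositions:
  1: x = 0.321, y = 0.651
  2: x = 0.201, y = 0.190
  3: x = 0.478, y = 0.159
Drum-2 feed = drum-1 liquid: z₂ = (0.3210, 0.2010, 0.4780).
Drum 2:
Let ψ₂ = V/F and solve Σ zᵢ(Kᵢ−1)/(1+ψ₂(Kᵢ−1)) = 0.
Check two-phase: ΣzᵢKᵢ = 1.630 > 1 and Σzᵢ/Kᵢ = 1.108 > 1, so g(0) = 0.630 > 0 and g(1) = -0.108 < 0.
Iterate (Newton) starting at ψ₂ = 0.46:
  ψ₂ = 0.460: g = 0.1697, g' = -0.599 → ψ₂ = 0.743
  ψ₂ = 0.743: g = 0.0196, g' = -0.491 → ψ₂ = 0.783
Converged at ψ₂ = 0.783.
  1: x = 0.114, y = 0.378
  2: x = 0.141, y = 0.218
  3: x = 0.744, y = 0.404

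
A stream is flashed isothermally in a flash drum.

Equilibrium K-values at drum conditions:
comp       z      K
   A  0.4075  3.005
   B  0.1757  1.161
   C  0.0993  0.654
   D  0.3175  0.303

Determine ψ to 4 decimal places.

Rachford–Rice: g(ψ) = Σ zᵢ(Kᵢ−1)/(1+ψ(Kᵢ−1)) = 0.
Feasibility: ΣzᵢKᵢ = 1.5897, Σzᵢ/Kᵢ = 1.4866 — both > 1, two phases present.
Newton–Raphson from ψ = 0.64:
  ψ = 0.6400: g = -0.06015, g' = -0.8403 → ψ = 0.5684
  ψ = 0.5684: g = -0.00150, g' = -0.8031 → ψ = 0.5665
Converged at ψ = 0.5665.

ψ = 0.5665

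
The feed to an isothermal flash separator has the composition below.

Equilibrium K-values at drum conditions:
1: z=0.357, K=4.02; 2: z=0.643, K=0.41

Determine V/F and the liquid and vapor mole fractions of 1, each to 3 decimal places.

V/F = 0.392, x_1 = 0.163, y_1 = 0.657

Material balance + equilibrium reduce to Σ zᵢ(Kᵢ−1)/(1+V/F(Kᵢ−1)) = 0.
Check two-phase: ΣzᵢKᵢ = 1.699 > 1 and Σzᵢ/Kᵢ = 1.657 > 1, so g(0) = 0.699 > 0 and g(1) = -0.657 < 0.
Newton iteration, V/F⁰ = 0.5:
  V/F = 0.500: g = -0.1086, g' = -0.967 → V/F = 0.388
  V/F = 0.388: g = 0.0047, g' = -1.067 → V/F = 0.392
Converged at V/F = 0.392.
Compositions from xᵢ = zᵢ/(1+V/F(Kᵢ−1)), yᵢ = Kᵢxᵢ:
  1: x = 0.163, y = 0.657
  2: x = 0.837, y = 0.343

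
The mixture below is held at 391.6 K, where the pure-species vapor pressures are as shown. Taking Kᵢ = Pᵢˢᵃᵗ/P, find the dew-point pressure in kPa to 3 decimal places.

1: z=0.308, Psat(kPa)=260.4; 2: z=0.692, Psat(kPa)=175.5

At the dew point ψ → 1, so Σzᵢ/Kᵢ = 1 with Kᵢ = Pᵢˢᵃᵗ/P ⇒ 1/P = Σzᵢ/Pᵢˢᵃᵗ.
1/P = 0.308/260.4 + 0.692/175.5 = 0.005126 ⇒ P = 195.091 kPa

Pdew = 195.091 kPa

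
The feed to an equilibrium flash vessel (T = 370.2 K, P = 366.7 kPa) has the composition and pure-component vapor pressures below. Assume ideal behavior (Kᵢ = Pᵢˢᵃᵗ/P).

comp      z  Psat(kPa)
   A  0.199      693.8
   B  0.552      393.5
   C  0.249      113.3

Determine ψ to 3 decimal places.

Raoult's law: Kᵢ = Pᵢˢᵃᵗ/P = Pᵢˢᵃᵗ/366.7.
  K_A = 693.8/366.7 = 1.89201, K_B = 393.5/366.7 = 1.07308, K_C = 113.3/366.7 = 0.30897
Material balance + equilibrium reduce to Σ zᵢ(Kᵢ−1)/(1+ψ(Kᵢ−1)) = 0.
Check two-phase: ΣzᵢKᵢ = 1.046 > 1 and Σzᵢ/Kᵢ = 1.425 > 1, so g(0) = 0.046 > 0 and g(1) = -0.425 < 0.
Newton iteration, ψ⁰ = 0.5:
  ψ = 0.500: g = -0.1012, g' = -0.356 → ψ = 0.216
  ψ = 0.216: g = -0.0136, g' = -0.278 → ψ = 0.167
  ψ = 0.167: g = -0.0001, g' = -0.275 → ψ = 0.166
Converged at ψ = 0.166.

ψ = 0.166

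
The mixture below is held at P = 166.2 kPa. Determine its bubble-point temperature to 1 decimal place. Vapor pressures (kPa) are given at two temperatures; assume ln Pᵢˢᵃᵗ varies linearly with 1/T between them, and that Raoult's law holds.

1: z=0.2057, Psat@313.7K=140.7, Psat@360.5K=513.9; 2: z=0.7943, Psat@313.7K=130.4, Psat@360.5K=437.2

T = 321.4 K

Bubble-point temperature: ΣzᵢPᵢˢᵃᵗ(T) = P. Interpolate ln Pᵢˢᵃᵗ = aᵢ + bᵢ/T.
  T = 313.7 K: ΣzᵢPᵢˢᵃᵗ = 132.52 kPa
  T = 360.5 K: ΣzᵢPᵢˢᵃᵗ = 452.98 kPa
  T = 337.1 K: ΣzᵢPᵢˢᵃᵗ = 255.64 kPa
  T = 325.4 K: ΣzᵢPᵢˢᵃᵗ = 186.24 kPa
  T = 319.5 K: ΣzᵢPᵢˢᵃᵗ = 157.36 kPa
  T = 322.4 K: ΣzᵢPᵢˢᵃᵗ = 171.08 kPa
Interpolating between 319.5 K and 322.4 K gives T ≈ 321.4 K.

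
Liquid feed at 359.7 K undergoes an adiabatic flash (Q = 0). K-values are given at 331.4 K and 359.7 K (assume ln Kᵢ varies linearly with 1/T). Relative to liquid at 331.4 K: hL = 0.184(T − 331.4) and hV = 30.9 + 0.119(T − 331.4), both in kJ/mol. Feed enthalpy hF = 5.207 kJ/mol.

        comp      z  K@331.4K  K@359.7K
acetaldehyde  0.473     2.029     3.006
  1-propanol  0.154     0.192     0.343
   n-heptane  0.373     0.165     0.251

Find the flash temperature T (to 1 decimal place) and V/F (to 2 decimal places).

T = 336.5 K, V/F = 0.14

Adiabatic flash: solve Rachford–Rice at each trial T, then check hF = ψ·hV(T) + (1−ψ)·hL(T).
  T = 331.4 K: K = (2.029, 0.192, 0.165), RR gives ψ = 0.060, H_out = 1.845 kJ/mol
  T = 359.7 K: K = (3.006, 0.343, 0.251), RR gives ψ = 0.391, H_out = 16.583 kJ/mol
  T = 345.5 K: K = (2.488, 0.259, 0.205), RR gives ψ = 0.253, H_out = 10.175 kJ/mol
  T = 338.4 K: K = (2.250, 0.224, 0.184), RR gives ψ = 0.166, H_out = 6.356 kJ/mol
  T = 334.9 K: K = (2.138, 0.207, 0.174), RR gives ψ = 0.116, H_out = 4.217 kJ/mol
  T = 336.6 K: K = (2.192, 0.215, 0.179), RR gives ψ = 0.142, H_out = 5.282 kJ/mol
Linear interpolation between T = 334.9 (H_out = 4.217) and T = 336.6 (H_out = 5.282) on hF = 5.207 gives T ≈ 336.5 K, at which ψ = 0.14.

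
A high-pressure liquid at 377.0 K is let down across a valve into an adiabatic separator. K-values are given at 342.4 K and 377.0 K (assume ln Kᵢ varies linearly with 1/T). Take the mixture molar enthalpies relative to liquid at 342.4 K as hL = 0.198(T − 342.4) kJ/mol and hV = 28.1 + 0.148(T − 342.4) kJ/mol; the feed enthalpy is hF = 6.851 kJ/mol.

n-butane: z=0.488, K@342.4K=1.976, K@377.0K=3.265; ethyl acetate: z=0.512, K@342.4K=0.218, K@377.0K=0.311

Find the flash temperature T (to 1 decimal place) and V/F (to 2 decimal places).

Adiabatic flash: solve Rachford–Rice at each trial T, then check hF = ψ·hV(T) + (1−ψ)·hL(T).
  T = 342.4 K: K = (1.976, 0.218), RR gives ψ = 0.099, H_out = 2.795 kJ/mol
  T = 377.0 K: K = (3.265, 0.311), RR gives ψ = 0.482, H_out = 19.567 kJ/mol
  T = 359.7 K: K = (2.571, 0.263), RR gives ψ = 0.336, H_out = 12.573 kJ/mol
  T = 351.0 K: K = (2.259, 0.240), RR gives ψ = 0.235, H_out = 8.214 kJ/mol
  T = 346.7 K: K = (2.115, 0.229), RR gives ψ = 0.173, H_out = 5.687 kJ/mol
  T = 348.9 K: K = (2.188, 0.234), RR gives ψ = 0.206, H_out = 7.019 kJ/mol
Linear interpolation between T = 346.7 (H_out = 5.687) and T = 348.9 (H_out = 7.019) on hF = 6.851 gives T ≈ 348.6 K, at which ψ = 0.20.

T = 348.6 K, V/F = 0.20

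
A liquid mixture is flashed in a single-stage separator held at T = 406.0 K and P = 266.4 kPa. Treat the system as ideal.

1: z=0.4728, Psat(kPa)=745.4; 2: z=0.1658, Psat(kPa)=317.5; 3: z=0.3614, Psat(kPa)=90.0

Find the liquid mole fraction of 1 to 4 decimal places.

Raoult's law: Kᵢ = Pᵢˢᵃᵗ/P = Pᵢˢᵃᵗ/266.4.
  K_1 = 745.4/266.4 = 2.798048, K_2 = 317.5/266.4 = 1.191817, K_3 = 90.0/266.4 = 0.337838
Let β = V/F and solve Σ zᵢ(Kᵢ−1)/(1+β(Kᵢ−1)) = 0.
Feasibility: ΣzᵢKᵢ = 1.6426, Σzᵢ/Kᵢ = 1.3778 — both > 1, two phases present.
Newton iteration, β⁰ = 0.5:
  β = 0.5000: g = 0.11893, g' = -0.7831 → β = 0.6519
  β = 0.6519: g = -0.00140, g' = -0.8193 → β = 0.6502
Converged at β = 0.6502.
Compositions from xᵢ = zᵢ/(1+β(Kᵢ−1)), yᵢ = Kᵢxᵢ:
  1: x = 0.2180, y = 0.6099
  2: x = 0.1474, y = 0.1757
  3: x = 0.6346, y = 0.2144

x_1 = 0.2180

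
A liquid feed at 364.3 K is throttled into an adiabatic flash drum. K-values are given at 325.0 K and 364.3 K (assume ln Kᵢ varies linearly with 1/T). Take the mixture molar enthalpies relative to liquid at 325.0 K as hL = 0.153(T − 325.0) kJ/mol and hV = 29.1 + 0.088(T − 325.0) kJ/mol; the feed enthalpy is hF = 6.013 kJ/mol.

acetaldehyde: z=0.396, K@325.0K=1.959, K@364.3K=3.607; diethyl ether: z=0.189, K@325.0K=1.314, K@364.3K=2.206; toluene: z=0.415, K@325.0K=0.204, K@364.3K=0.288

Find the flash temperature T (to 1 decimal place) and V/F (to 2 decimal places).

Adiabatic flash: solve Rachford–Rice at each trial T, then check hF = ψ·hV(T) + (1−ψ)·hL(T).
  T = 325.0 K: K = (1.959, 1.314, 0.204), RR gives ψ = 0.171, H_out = 4.985 kJ/mol
  T = 364.3 K: K = (3.607, 2.206, 0.288), RR gives ψ = 0.617, H_out = 22.379 kJ/mol
  T = 344.6 K: K = (2.703, 1.727, 0.245), RR gives ψ = 0.461, H_out = 15.819 kJ/mol
  T = 334.8 K: K = (2.312, 1.512, 0.224), RR gives ψ = 0.345, H_out = 11.325 kJ/mol
  T = 329.9 K: K = (2.131, 1.411, 0.214), RR gives ψ = 0.268, H_out = 8.477 kJ/mol
  T = 327.4 K: K = (2.042, 1.361, 0.209), RR gives ψ = 0.222, H_out = 6.793 kJ/mol
  T = 326.2 K: K = (2.000, 1.337, 0.206), RR gives ψ = 0.197, H_out = 5.915 kJ/mol
Linear interpolation between T = 326.2 (H_out = 5.915) and T = 327.4 (H_out = 6.793) on hF = 6.013 gives T ≈ 326.3 K, at which ψ = 0.20.

T = 326.3 K, V/F = 0.20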